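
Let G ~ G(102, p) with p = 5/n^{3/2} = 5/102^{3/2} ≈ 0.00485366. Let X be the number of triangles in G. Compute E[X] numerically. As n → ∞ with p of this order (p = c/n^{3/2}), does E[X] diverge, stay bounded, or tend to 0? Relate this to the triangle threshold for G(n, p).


Number of potential triangles: C(102, 3) = 171700.
Each occurs with probability p³ ≈ (0.00485366)³ ≈ 1.14342910e-07.
By linearity: E[X] = C(102, 3)·p³ ≈ 171700 · 1.14342910e-07 ≈ 0.019633.
Since α = 3/2 > 1, p = c/n^{3/2} = o(1/n) is below the triangle threshold p ~ 1/n. Asymptotically E[X] ~ (c³/6)·n^{3(1−α)} = (5³/6)·n^{-1.5} → 0, so by Markov's inequality G has no triangles w.h.p.

E[X] ≈ 0.019633; in regime p = Θ(1/n^{3/2}) E[X] tends to 0 (below the triangle threshold p ~ 1/n).


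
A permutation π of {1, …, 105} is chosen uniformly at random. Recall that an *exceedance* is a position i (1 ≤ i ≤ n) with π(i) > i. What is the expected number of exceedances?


Write X = Σ_{i=1}^{105} X_i, where X_i = 1_{π(i) > i}.
For each fixed i, π(i) is uniform over {1, …, 105} (marginal of a uniform permutation), so P[π(i) > i] = (n − i)/n. Summing: Σ_{i=1}^{105} (n − i)/n = (0 + 1 + … + 104)/105 = 105(105 − 1)/(2·105) = (105 − 1)/2.
Hence E[X] = Σ_{i=1}^{105} (105 − i)/105 = 52 ≈ 52.0000.

E[X] = 52 = 52.0000.


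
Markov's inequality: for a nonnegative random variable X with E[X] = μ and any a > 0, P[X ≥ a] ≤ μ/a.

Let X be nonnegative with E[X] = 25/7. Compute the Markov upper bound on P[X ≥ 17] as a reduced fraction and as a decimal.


μ = E[X] = 25/7, a = 17.
Markov: P[X ≥ 17] ≤ μ/a = (25/7)/17 = 25/119.
Numerically: ≈ 0.21008.
(Since a = 17 > μ = 3.57143, the bound 25/119 is < 1 and informative.)

P[X ≥ 17] ≤ 25/119 ≈ 0.21008.


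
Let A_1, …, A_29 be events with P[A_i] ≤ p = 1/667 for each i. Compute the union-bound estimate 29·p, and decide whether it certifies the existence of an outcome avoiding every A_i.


Union bound: P[∪_{i=1}^{29} A_i] ≤ Σ_i P[A_i] ≤ 29·p = 29·(1/667) = 1/23.
Numerically: 1/23 ≈ 0.04348.
Is 1/23 < 1? YES.
Since P[∪ A_i] ≤ 1/23 < 1, the complement has P[∩ A_i^c] ≥ 1 − 1/23 = 22/23 > 0, so some outcome avoids every A_i.

29·p = 1/23 ≈ 0.04348; existence CERTIFIED by the union bound.


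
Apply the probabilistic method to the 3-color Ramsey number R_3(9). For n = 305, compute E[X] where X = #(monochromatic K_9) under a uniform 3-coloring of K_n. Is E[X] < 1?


E[X] = C(305, 9) · 3^{1 − 36} = 55871664980896050 · 3^{−35} = 55871664980896050/50031545098999707.
As a reduced fraction: E[X] = 18623888326965350/16677181699666569 ≈ 1.1167.
Is E[X] < 1? NO.
Since E[X] ≥ 1, the first-moment bound is inconclusive at n = 305; it does NOT by itself certify R_3(9) > 305.

E[X] = 18623888326965350/16677181699666569 ≈ 1.1167; E[X] ≥ 1; first-moment method inconclusive here.


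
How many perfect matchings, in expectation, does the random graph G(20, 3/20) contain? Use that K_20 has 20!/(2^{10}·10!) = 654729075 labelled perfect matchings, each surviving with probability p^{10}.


K_20 has 20!/(2^{10}·10!) = 654729075 labelled perfect matchings.
For each such perfect matching H, let X_H = 1 if all 10 edges of H are present in G. Then P[X_H = 1] = p^{10} = (3/20)^{10} = 59049/10240000000000.
By linearity: E[X] = Σ_H E[X_H] = 654729075 · p^{10} = 654729075 · 59049/10240000000000 = 1546443885987/409600000000.
Numerically: E[X] ≈ 3.7755.

E[X] = 654729075 · (3/20)^{10} = 1546443885987/409600000000 ≈ 3.7755.


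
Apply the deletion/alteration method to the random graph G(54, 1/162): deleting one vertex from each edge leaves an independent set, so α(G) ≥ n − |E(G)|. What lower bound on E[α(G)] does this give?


E[|E(G)|] = C(54, 2)·p = 1431 · (1/162) = 53/6.
E[α(G)] ≥ n − E[|E(G)|] = 54 − 53/6 = 271/6.
Numerically: ≈ 45.167.
(This is only a lower bound; the true E[α(G)] may be larger.)

E[α(G)] ≥ 271/6 ≈ 45.167.


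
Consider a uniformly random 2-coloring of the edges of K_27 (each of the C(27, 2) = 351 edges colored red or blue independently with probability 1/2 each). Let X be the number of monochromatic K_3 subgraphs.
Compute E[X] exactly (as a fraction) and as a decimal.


Let X = Σ_S X_S over the C(27, 3) = 2925 subsets S of size 3, where X_S = 1 if the K_3 on S is monochromatic.
For a fixed S, the K_3 on S has C(3, 2) = 3 edges. P[all 3 edges red] = (1/2)^3, and likewise for blue, so P[monochromatic] = 2·(1/2)^3 = 2^{1 − 3} = 1/4.
By linearity of expectation: E[X] = C(27, 3) · 2^{1 − 3} = 2925 · 1/4 = 2925/4.
Numerically: E[X] ≈ 731.2500.

E[X] = C(27,3)·2^(1−C(3,2)) = 2925/4 ≈ 731.2500.


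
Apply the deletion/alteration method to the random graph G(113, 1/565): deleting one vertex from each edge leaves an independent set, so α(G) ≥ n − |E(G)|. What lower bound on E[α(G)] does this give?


E[|E(G)|] = C(113, 2)·p = 6328 · (1/565) = 56/5.
E[α(G)] ≥ n − E[|E(G)|] = 113 − 56/5 = 509/5.
Numerically: ≈ 101.800000.
(This is only a lower bound; the true E[α(G)] may be larger.)

E[α(G)] ≥ 509/5 ≈ 101.800000.


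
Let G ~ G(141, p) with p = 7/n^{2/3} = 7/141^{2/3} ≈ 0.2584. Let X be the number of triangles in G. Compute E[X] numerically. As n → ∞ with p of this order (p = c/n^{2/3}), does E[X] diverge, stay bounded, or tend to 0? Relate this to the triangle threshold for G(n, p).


Number of potential triangles: C(141, 3) = 457310.
Each occurs with probability p³ ≈ (0.2584)³ ≈ 1.725265e-02.
By linearity: E[X] = C(141, 3)·p³ ≈ 457310 · 1.725265e-02 ≈ 7889.8109.
Since α = 2/3 < 1, p = c/n^{2/3} ≫ 1/n is above the triangle threshold p ~ 1/n. Asymptotically E[X] ~ (c³/6)·n^{3(1−α)} = (7³/6)·n^{1} → ∞; triangles are abundant w.h.p.

E[X] ≈ 7889.8109; in regime p = Θ(1/n^{2/3}) E[X] diverges (above the triangle threshold p ~ 1/n).


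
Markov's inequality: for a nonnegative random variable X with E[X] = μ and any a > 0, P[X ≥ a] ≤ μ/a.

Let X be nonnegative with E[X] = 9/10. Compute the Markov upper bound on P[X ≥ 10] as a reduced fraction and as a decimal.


μ = E[X] = 9/10, a = 10.
Markov: P[X ≥ 10] ≤ μ/a = (9/10)/10 = 9/100.
Numerically: ≈ 0.090.
(Since a = 10 > μ = 0.900, the bound 9/100 is < 1 and informative.)

P[X ≥ 10] ≤ 9/100 ≈ 0.090.


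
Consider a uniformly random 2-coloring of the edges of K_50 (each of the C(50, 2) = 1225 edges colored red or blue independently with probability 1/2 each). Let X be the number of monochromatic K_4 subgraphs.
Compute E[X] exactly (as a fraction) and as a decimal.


Let X = Σ_S X_S over the C(50, 4) = 230300 subsets S of size 4, where X_S = 1 if the K_4 on S is monochromatic.
For a fixed S, the K_4 on S has C(4, 2) = 6 edges. P[all 6 edges red] = (1/2)^6, and likewise for blue, so P[monochromatic] = 2·(1/2)^6 = 2^{1 − 6} = 1/32.
By linearity: E[X] = C(50, 4) · 2^{1 − 6} = 230300 · 1/32 = 57575/8.
Numerically: E[X] ≈ 7196.8750.

E[X] = C(50,4)·2^(1−C(4,2)) = 57575/8 ≈ 7196.8750.


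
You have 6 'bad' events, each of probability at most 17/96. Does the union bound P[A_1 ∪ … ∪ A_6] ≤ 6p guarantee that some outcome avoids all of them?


Union bound: P[∪_{i=1}^{6} A_i] ≤ Σ_i P[A_i] ≤ 6·p = 6·(17/96) = 17/16.
Numerically: 17/16 ≈ 1.06250.
Is 17/16 < 1? NO.
Since the bound 17/16 is ≥ 1, the union bound is uninformative here; it does NOT by itself certify existence.

6·p = 17/16 ≈ 1.06250; existence NOT certified by the union bound.


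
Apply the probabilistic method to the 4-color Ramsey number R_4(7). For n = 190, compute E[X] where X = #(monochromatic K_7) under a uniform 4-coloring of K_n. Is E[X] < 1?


E[X] = C(190, 7) · 4^{1 − 21} = 1585940245560 · 4^{−20} = 1585940245560/1099511627776.
As a reduced fraction: E[X] = 198242530695/137438953472 ≈ 1.442.
Is E[X] < 1? NO.
Since E[X] ≥ 1, the first-moment bound is inconclusive at n = 190; it does NOT by itself certify R_4(7) > 190.

E[X] = 198242530695/137438953472 ≈ 1.442; E[X] ≥ 1; first-moment method inconclusive here.


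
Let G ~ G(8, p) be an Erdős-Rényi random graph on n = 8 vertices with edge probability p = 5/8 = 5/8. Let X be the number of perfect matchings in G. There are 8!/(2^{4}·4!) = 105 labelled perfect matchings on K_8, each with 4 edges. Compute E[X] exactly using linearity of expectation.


K_8 has 8!/(2^{4}·4!) = 105 labelled perfect matchings.
For each such perfect matching H, let X_H = 1 if all 4 edges of H are present in G. Then P[X_H = 1] = p^{4} = (5/8)^{4} = 625/4096.
By linearity of expectation: E[X] = Σ_H E[X_H] = 105 · p^{4} = 105 · 625/4096 = 65625/4096.
Numerically: E[X] ≈ 16.02.

E[X] = 105 · (5/8)^{4} = 65625/4096 ≈ 16.02.


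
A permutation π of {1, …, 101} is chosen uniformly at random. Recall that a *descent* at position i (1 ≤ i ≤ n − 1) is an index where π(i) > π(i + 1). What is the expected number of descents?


Write X = Σ X_I over i = 1, …, 100, with X_I the indicator of one descent.
There are 100 indicators.
For each fixed i, the pair (π(i), π(i+1)) is a uniformly random ordered pair of distinct values from {1, …, 101}; by symmetry P[π(i) > π(i+1)] = 1/2.
By linearity: E[X] = 100 · (1/2) = (101 − 1) · (1/2) = 50 ≈ 50.0000.

E[X] = 50 = 50.0000.


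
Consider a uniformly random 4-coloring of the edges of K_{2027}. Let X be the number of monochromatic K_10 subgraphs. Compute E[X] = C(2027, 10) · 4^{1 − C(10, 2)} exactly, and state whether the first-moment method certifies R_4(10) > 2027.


E[X] = C(2027, 10) · 4^{1 − 45} = 315586117401470604332341335 · 4^{−44} = 315586117401470604332341335/309485009821345068724781056.
As a reduced fraction: E[X] = 315586117401470604332341335/309485009821345068724781056 ≈ 1.0197.
Is E[X] < 1? NO.
Since E[X] ≥ 1, the first-moment bound is inconclusive at n = 2027; it does NOT by itself certify R_4(10) > 2027.

E[X] = 315586117401470604332341335/309485009821345068724781056 ≈ 1.0197; E[X] ≥ 1; first-moment method inconclusive here.


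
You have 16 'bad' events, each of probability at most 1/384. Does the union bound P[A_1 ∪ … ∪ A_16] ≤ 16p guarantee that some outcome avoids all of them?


Union bound: P[∪_{i=1}^{16} A_i] ≤ Σ_i P[A_i] ≤ 16·p = 16·(1/384) = 1/24.
Numerically: 1/24 ≈ 0.041667.
Is 1/24 < 1? YES.
Since P[∪ A_i] ≤ 1/24 < 1, the complement has P[∩ A_i^c] ≥ 1 − 1/24 = 23/24 > 0, so some outcome avoids every A_i.

16·p = 1/24 ≈ 0.041667; existence CERTIFIED by the union bound.


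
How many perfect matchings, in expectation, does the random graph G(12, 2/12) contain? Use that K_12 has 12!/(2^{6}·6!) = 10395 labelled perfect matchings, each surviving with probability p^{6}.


K_12 has 12!/(2^{6}·6!) = 10395 labelled perfect matchings.
For each such perfect matching H, let X_H = 1 if all 6 edges of H are present in G. Then P[X_H = 1] = p^{6} = (1/6)^{6} = 1/46656.
Summing the indicators: E[X] = Σ_H E[X_H] = 10395 · p^{6} = 10395 · 1/46656 = 385/1728.
Numerically: E[X] ≈ 0.223.

E[X] = 10395 · (1/6)^{6} = 385/1728 ≈ 0.223.


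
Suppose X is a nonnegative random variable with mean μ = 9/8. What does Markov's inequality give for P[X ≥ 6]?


μ = E[X] = 9/8, a = 6.
Markov: P[X ≥ 6] ≤ μ/a = (9/8)/6 = 3/16.
Numerically: ≈ 0.188.
(Since a = 6 > μ = 1.125, the bound 3/16 is < 1 and informative.)

P[X ≥ 6] ≤ 3/16 ≈ 0.188.


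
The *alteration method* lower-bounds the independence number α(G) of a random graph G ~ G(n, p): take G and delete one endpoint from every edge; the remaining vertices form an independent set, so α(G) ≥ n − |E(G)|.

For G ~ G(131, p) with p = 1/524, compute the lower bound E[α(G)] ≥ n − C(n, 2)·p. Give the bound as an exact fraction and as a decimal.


E[|E(G)|] = C(131, 2)·p = 8515 · (1/524) = 65/4.
E[α(G)] ≥ n − E[|E(G)|] = 131 − 65/4 = 459/4.
Numerically: ≈ 114.7500.
(This is only a lower bound; the true E[α(G)] may be larger.)

E[α(G)] ≥ 459/4 ≈ 114.7500.


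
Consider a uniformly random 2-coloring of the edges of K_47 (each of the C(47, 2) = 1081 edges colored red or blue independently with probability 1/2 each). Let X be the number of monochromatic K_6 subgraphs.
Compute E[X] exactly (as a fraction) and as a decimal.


Let X = Σ_S X_S over the C(47, 6) = 10737573 subsets S of size 6, where X_S = 1 if the K_6 on S is monochromatic.
For a fixed S, the K_6 on S has C(6, 2) = 15 edges. P[all 15 edges red] = (1/2)^15, and likewise for blue, so P[monochromatic] = 2·(1/2)^15 = 2^{1 − 15} = 1/16384.
Summing: E[X] = C(47, 6) · 2^{1 − 15} = 10737573 · 1/16384 = 10737573/16384.
Numerically: E[X] ≈ 655.369.

E[X] = C(47,6)·2^(1−C(6,2)) = 10737573/16384 ≈ 655.369.


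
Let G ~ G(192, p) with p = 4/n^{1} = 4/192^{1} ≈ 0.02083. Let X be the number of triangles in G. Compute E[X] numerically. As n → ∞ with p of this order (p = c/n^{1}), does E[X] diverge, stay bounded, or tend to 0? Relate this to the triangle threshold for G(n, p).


Number of potential triangles: C(192, 3) = 1161280.
Each occurs with probability p³ ≈ (0.02083)³ ≈ 9.042245e-06.
By linearity: E[X] = C(192, 3)·p³ ≈ 1161280 · 9.042245e-06 ≈ 10.5006.
Here α = 1, so p = 4/n is exactly at the triangle threshold p ~ 1/n. Asymptotically E[X] → c³/6 = 4³/6 = 32/3 ≈ 10.6667, a bounded constant. In this regime the triangle count is asymptotically Poisson(c³/6).

E[X] ≈ 10.5006; in regime p = Θ(1/n^{1}) E[X] stays bounded (at the triangle threshold p ~ 1/n).


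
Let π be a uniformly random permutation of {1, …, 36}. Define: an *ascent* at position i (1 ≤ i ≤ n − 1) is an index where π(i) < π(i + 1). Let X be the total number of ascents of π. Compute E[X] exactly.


Write X = Σ X_I over i = 1, …, 35, with X_I the indicator of one ascent.
There are 35 indicators.
For each fixed i, the pair (π(i), π(i+1)) is a uniformly random ordered pair of distinct values from {1, …, 36}; by symmetry P[π(i) < π(i+1)] = 1/2.
By linearity: E[X] = 35 · (1/2) = (36 − 1) · (1/2) = 35/2 ≈ 17.50000.

E[X] = 35/2 = 17.50000.


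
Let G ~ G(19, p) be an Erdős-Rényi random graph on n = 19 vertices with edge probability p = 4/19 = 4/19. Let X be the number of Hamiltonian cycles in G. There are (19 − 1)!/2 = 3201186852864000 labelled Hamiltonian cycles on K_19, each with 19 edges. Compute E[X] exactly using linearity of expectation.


K_19 has (19 − 1)!/2 = 3201186852864000 labelled Hamiltonian cycles.
For each such Hamiltonian cycle H, let X_H = 1 if all 19 edges of H are present in G. Then P[X_H = 1] = p^{19} = (4/19)^{19} = 274877906944/1978419655660313589123979.
Summing the indicators: E[X] = Σ_H E[X_H] = 3201186852864000 · p^{19} = 3201186852864000 · 274877906944/1978419655660313589123979 = 879935541851906811887616000/1978419655660313589123979.
Numerically: E[X] ≈ 444.767.

E[X] = 3201186852864000 · (4/19)^{19} = 879935541851906811887616000/1978419655660313589123979 ≈ 444.767.


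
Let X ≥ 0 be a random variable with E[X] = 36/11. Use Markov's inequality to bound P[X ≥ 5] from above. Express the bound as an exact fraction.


μ = E[X] = 36/11, a = 5.
Markov: P[X ≥ 5] ≤ μ/a = (36/11)/5 = 36/55.
Numerically: ≈ 0.65455.
(Since a = 5 > μ = 3.27273, the bound 36/55 is < 1 and informative.)

P[X ≥ 5] ≤ 36/55 ≈ 0.65455.


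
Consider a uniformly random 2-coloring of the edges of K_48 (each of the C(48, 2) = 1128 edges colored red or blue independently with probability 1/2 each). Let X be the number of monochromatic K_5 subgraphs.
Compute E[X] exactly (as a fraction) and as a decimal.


Let X = Σ_S X_S over the C(48, 5) = 1712304 subsets S of size 5, where X_S = 1 if the K_5 on S is monochromatic.
For a fixed S, the K_5 on S has C(5, 2) = 10 edges. P[all 10 edges red] = (1/2)^10, and likewise for blue, so P[monochromatic] = 2·(1/2)^10 = 2^{1 − 10} = 1/512.
By linearity: E[X] = C(48, 5) · 2^{1 − 10} = 1712304 · 1/512 = 107019/32.
Numerically: E[X] ≈ 3344.34375.

E[X] = C(48,5)·2^(1−C(5,2)) = 107019/32 ≈ 3344.34375.


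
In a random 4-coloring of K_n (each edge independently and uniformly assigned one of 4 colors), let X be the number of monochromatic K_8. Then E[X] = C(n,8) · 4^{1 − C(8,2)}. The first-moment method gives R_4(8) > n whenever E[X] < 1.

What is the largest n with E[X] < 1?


We need C(n, 8) · 4^{1 − 28} < 1, i.e. C(n, 8) < 4^{28 − 1} = 18014398509481984.
Check values of n near the boundary:
  n = 404: C(404, 8) = 16415071523485570; 16415071523485570 < 18014398509481984? YES
  n = 405: C(405, 8) = 16745853821188050; 16745853821188050 < 18014398509481984? YES
  n = 406: C(406, 8) = 17082453897995850; 17082453897995850 < 18014398509481984? YES
  n = 407: C(407, 8) = 17424959239309050; 17424959239309050 < 18014398509481984? YES
  n = 408: C(408, 8) = 17773458424095231; 17773458424095231 < 18014398509481984? YES
  n = 409: C(409, 8) = 18128041135797879; 18128041135797879 < 18014398509481984? NO
  n = 410: C(410, 8) = 18488798173326195; 18488798173326195 < 18014398509481984? NO
  n = 411: C(411, 8) = 18855821462126715; 18855821462126715 < 18014398509481984? NO
The largest n with C(n, 8) < 18014398509481984 is n = 408 (where E[X] = 17773458424095231/18014398509481984 ≈ 0.98663). Hence R_4(8) > 408, i.e. R_4(8) ≥ 409.

Largest n = 408; hence R_4(8) > 408.


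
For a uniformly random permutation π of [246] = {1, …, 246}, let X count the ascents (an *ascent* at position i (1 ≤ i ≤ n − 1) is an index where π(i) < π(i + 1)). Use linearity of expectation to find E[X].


Write X = Σ X_I over i = 1, …, 245, with X_I the indicator of one ascent.
There are 245 indicators.
For each fixed i, the pair (π(i), π(i+1)) is a uniformly random ordered pair of distinct values from {1, …, 246}; by symmetry P[π(i) < π(i+1)] = 1/2.
By linearity: E[X] = 245 · (1/2) = (246 − 1) · (1/2) = 245/2 ≈ 122.500.

E[X] = 245/2 = 122.500.


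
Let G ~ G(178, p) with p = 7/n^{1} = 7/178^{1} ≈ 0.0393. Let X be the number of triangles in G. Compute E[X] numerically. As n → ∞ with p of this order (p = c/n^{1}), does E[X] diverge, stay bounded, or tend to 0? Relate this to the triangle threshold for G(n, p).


Number of potential triangles: C(178, 3) = 924176.
Each occurs with probability p³ ≈ (0.0393)³ ≈ 6.08183e-05.
By linearity: E[X] = C(178, 3)·p³ ≈ 924176 · 6.08183e-05 ≈ 56.207.
Here α = 1, so p = 7/n is exactly at the triangle threshold p ~ 1/n. Asymptotically E[X] → c³/6 = 7³/6 = 343/6 ≈ 57.167, a bounded constant. In this regime the triangle count is asymptotically Poisson(c³/6).

E[X] ≈ 56.207; in regime p = Θ(1/n^{1}) E[X] stays bounded (at the triangle threshold p ~ 1/n).


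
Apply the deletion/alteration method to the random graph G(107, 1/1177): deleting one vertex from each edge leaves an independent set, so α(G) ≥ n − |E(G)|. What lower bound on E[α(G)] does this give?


E[|E(G)|] = C(107, 2)·p = 5671 · (1/1177) = 53/11.
E[α(G)] ≥ n − E[|E(G)|] = 107 − 53/11 = 1124/11.
Numerically: ≈ 102.18182.
(This is only a lower bound; the true E[α(G)] may be larger.)

E[α(G)] ≥ 1124/11 ≈ 102.18182.


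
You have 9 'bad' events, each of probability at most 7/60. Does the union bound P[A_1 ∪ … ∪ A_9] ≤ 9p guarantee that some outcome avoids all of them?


Union bound: P[∪_{i=1}^{9} A_i] ≤ Σ_i P[A_i] ≤ 9·p = 9·(7/60) = 21/20.
Numerically: 21/20 ≈ 1.050000.
Is 21/20 < 1? NO.
Since the bound 21/20 is ≥ 1, the union bound is uninformative here; it does NOT by itself certify existence.

9·p = 21/20 ≈ 1.050000; existence NOT certified by the union bound.


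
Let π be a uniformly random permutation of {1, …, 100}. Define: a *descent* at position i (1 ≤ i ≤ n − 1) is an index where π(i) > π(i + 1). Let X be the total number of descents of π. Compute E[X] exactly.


Write X = Σ X_I over i = 1, …, 99, with X_I the indicator of one descent.
There are 99 indicators.
For each fixed i, the pair (π(i), π(i+1)) is a uniformly random ordered pair of distinct values from {1, …, 100}; by symmetry P[π(i) > π(i+1)] = 1/2.
By linearity: E[X] = 99 · (1/2) = (100 − 1) · (1/2) = 99/2 ≈ 49.50000.

E[X] = 99/2 = 49.50000.


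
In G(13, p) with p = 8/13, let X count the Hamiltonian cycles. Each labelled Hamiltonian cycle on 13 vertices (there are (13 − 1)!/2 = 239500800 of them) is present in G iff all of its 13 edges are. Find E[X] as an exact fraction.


K_13 has (13 − 1)!/2 = 239500800 labelled Hamiltonian cycles.
For each such Hamiltonian cycle H, let X_H = 1 if all 13 edges of H are present in G. Then P[X_H = 1] = p^{13} = (8/13)^{13} = 549755813888/302875106592253.
By linearity of expectation: E[X] = Σ_H E[X_H] = 239500800 · p^{13} = 239500800 · 549755813888/302875106592253 = 131666957230827110400/302875106592253.
Numerically: E[X] ≈ 4.35e+05.

E[X] = 239500800 · (8/13)^{13} = 131666957230827110400/302875106592253 ≈ 4.35e+05.


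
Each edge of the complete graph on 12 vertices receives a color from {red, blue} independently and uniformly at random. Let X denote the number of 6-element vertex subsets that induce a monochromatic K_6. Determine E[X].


Let X = Σ_S X_S over the C(12, 6) = 924 subsets S of size 6, where X_S = 1 if the K_6 on S is monochromatic.
For a fixed S, the K_6 on S has C(6, 2) = 15 edges. P[all 15 edges red] = (1/2)^15, and likewise for blue, so P[monochromatic] = 2·(1/2)^15 = 2^{1 − 15} = 1/16384.
By linearity: E[X] = C(12, 6) · 2^{1 − 15} = 924 · 1/16384 = 231/4096.
Numerically: E[X] ≈ 0.05640.

E[X] = C(12,6)·2^(1−C(6,2)) = 231/4096 ≈ 0.05640.


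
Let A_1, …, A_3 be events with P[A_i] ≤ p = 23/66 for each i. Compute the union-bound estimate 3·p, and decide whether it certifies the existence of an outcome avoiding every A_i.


Union bound: P[∪_{i=1}^{3} A_i] ≤ Σ_i P[A_i] ≤ 3·p = 3·(23/66) = 23/22.
Numerically: 23/22 ≈ 1.0455.
Is 23/22 < 1? NO.
Since the bound 23/22 is ≥ 1, the union bound is uninformative here; it does NOT by itself certify existence.

3·p = 23/22 ≈ 1.0455; existence NOT certified by the union bound.


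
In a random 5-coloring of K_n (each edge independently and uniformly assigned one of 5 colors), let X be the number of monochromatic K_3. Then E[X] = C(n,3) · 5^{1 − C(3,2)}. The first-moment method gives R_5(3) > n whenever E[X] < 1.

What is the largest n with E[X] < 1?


We need C(n, 3) · 5^{1 − 3} < 1, i.e. C(n, 3) < 5^{3 − 1} = 25.
Check values of n near the boundary:
  n = 5: C(5, 3) = 10; 10 < 25? YES
  n = 6: C(6, 3) = 20; 20 < 25? YES
  n = 7: C(7, 3) = 35; 35 < 25? NO
  n = 8: C(8, 3) = 56; 56 < 25? NO
  n = 9: C(9, 3) = 84; 84 < 25? NO
The largest n with C(n, 3) < 25 is n = 6 (where E[X] = 4/5 ≈ 0.80000). Hence R_5(3) > 6, i.e. R_5(3) ≥ 7.

Largest n = 6; hence R_5(3) > 6.


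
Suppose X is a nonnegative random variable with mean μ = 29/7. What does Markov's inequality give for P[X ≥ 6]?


μ = E[X] = 29/7, a = 6.
Markov: P[X ≥ 6] ≤ μ/a = (29/7)/6 = 29/42.
Numerically: ≈ 0.690.
(Since a = 6 > μ = 4.143, the bound 29/42 is < 1 and informative.)

P[X ≥ 6] ≤ 29/42 ≈ 0.690.


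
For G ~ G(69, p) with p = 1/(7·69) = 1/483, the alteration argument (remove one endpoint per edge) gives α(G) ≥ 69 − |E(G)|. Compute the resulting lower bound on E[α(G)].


E[|E(G)|] = C(69, 2)·p = 2346 · (1/483) = 34/7.
E[α(G)] ≥ n − E[|E(G)|] = 69 − 34/7 = 449/7.
Numerically: ≈ 64.143.
(This is only a lower bound; the true E[α(G)] may be larger.)

E[α(G)] ≥ 449/7 ≈ 64.143.


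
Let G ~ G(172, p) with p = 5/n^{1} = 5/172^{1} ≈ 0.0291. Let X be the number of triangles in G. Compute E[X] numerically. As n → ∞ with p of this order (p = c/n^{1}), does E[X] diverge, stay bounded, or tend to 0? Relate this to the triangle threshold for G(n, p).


Number of potential triangles: C(172, 3) = 833340.
Each occurs with probability p³ ≈ (0.0291)³ ≈ 2.45654e-05.
By linearity: E[X] = C(172, 3)·p³ ≈ 833340 · 2.45654e-05 ≈ 20.471.
Here α = 1, so p = 5/n is exactly at the triangle threshold p ~ 1/n. Asymptotically E[X] → c³/6 = 5³/6 = 125/6 ≈ 20.833, a bounded constant. In this regime the triangle count is asymptotically Poisson(c³/6).

E[X] ≈ 20.471; in regime p = Θ(1/n^{1}) E[X] stays bounded (at the triangle threshold p ~ 1/n).


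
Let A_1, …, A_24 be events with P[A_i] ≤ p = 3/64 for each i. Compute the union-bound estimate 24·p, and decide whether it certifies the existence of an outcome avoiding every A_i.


Union bound: P[∪_{i=1}^{24} A_i] ≤ Σ_i P[A_i] ≤ 24·p = 24·(3/64) = 9/8.
Numerically: 9/8 ≈ 1.12500.
Is 9/8 < 1? NO.
Since the bound 9/8 is ≥ 1, the union bound is uninformative here; it does NOT by itself certify existence.

24·p = 9/8 ≈ 1.12500; existence NOT certified by the union bound.


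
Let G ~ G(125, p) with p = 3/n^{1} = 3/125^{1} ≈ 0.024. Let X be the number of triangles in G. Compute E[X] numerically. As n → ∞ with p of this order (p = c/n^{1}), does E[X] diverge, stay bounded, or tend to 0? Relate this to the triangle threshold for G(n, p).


Number of potential triangles: C(125, 3) = 317750.
Each occurs with probability p³ ≈ (0.024)³ ≈ 1.3824000e-05.
By linearity: E[X] = C(125, 3)·p³ ≈ 317750 · 1.3824000e-05 ≈ 4.39258.
Here α = 1, so p = 3/n is exactly at the triangle threshold p ~ 1/n. Asymptotically E[X] → c³/6 = 3³/6 = 9/2 ≈ 4.50000, a bounded constant. In this regime the triangle count is asymptotically Poisson(c³/6).

E[X] ≈ 4.39258; in regime p = Θ(1/n^{1}) E[X] stays bounded (at the triangle threshold p ~ 1/n).


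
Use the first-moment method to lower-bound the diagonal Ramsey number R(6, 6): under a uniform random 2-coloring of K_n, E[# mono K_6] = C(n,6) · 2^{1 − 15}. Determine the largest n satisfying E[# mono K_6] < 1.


We need C(n, 6) · 2^{1 − 15} < 1, i.e. C(n, 6) < 2^{15 − 1} = 16384.
Check values of n near the boundary:
  n = 16: C(16, 6) = 8008; 8008 < 16384? YES
  n = 17: C(17, 6) = 12376; 12376 < 16384? YES
  n = 18: C(18, 6) = 18564; 18564 < 16384? NO
The largest n with C(n, 6) < 16384 is n = 17 (where E[X] = 1547/2048 ≈ 0.7554). Hence R(6, 6) > 17, i.e. R(6, 6) ≥ 18.

Largest n = 17; hence R(6, 6) > 17.


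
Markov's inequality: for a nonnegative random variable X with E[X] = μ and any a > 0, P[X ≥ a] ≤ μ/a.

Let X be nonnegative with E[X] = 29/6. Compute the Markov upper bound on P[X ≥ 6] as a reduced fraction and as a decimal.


μ = E[X] = 29/6, a = 6.
Markov: P[X ≥ 6] ≤ μ/a = (29/6)/6 = 29/36.
Numerically: ≈ 0.80556.
(Since a = 6 > μ = 4.83333, the bound 29/36 is < 1 and informative.)

P[X ≥ 6] ≤ 29/36 ≈ 0.80556.


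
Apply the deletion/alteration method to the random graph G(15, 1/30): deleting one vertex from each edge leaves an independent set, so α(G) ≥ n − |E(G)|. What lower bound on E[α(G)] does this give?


E[|E(G)|] = C(15, 2)·p = 105 · (1/30) = 7/2.
E[α(G)] ≥ n − E[|E(G)|] = 15 − 7/2 = 23/2.
Numerically: ≈ 11.500.
(This is only a lower bound; the true E[α(G)] may be larger.)

E[α(G)] ≥ 23/2 ≈ 11.500.


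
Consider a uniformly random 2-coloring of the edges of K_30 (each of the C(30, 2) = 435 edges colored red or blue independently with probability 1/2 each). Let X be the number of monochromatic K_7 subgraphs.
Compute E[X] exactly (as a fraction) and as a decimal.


Let X = Σ_S X_S over the C(30, 7) = 2035800 subsets S of size 7, where X_S = 1 if the K_7 on S is monochromatic.
For a fixed S, the K_7 on S has C(7, 2) = 21 edges. P[all 21 edges red] = (1/2)^21, and likewise for blue, so P[monochromatic] = 2·(1/2)^21 = 2^{1 − 21} = 1/1048576.
Summing: E[X] = C(30, 7) · 2^{1 − 21} = 2035800 · 1/1048576 = 254475/131072.
Numerically: E[X] ≈ 1.941.

E[X] = C(30,7)·2^(1−C(7,2)) = 254475/131072 ≈ 1.941.


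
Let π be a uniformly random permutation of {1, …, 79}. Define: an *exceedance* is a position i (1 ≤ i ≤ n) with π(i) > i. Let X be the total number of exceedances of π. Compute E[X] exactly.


Write X = Σ_{i=1}^{79} X_i, where X_i = 1_{π(i) > i}.
For each fixed i, π(i) is uniform over {1, …, 79} (marginal of a uniform permutation), so P[π(i) > i] = (n − i)/n. Summing: Σ_{i=1}^{79} (n − i)/n = (0 + 1 + … + 78)/79 = 79(79 − 1)/(2·79) = (79 − 1)/2.
Hence E[X] = Σ_{i=1}^{79} (79 − i)/79 = 39 ≈ 39.0000.

E[X] = 39 = 39.0000.


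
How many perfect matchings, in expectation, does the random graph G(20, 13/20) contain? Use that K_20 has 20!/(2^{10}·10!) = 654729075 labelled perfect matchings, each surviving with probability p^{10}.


K_20 has 20!/(2^{10}·10!) = 654729075 labelled perfect matchings.
For each such perfect matching H, let X_H = 1 if all 10 edges of H are present in G. Then P[X_H = 1] = p^{10} = (13/20)^{10} = 137858491849/10240000000000.
Summing the indicators: E[X] = Σ_H E[X_H] = 654729075 · p^{10} = 654729075 · 137858491849/10240000000000 = 3610398513967632387/409600000000.
Numerically: E[X] ≈ 8.8144e+06.

E[X] = 654729075 · (13/20)^{10} = 3610398513967632387/409600000000 ≈ 8.8144e+06.


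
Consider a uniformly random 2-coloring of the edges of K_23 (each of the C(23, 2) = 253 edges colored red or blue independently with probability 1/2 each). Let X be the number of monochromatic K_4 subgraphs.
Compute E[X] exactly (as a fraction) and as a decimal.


Let X = Σ_S X_S over the C(23, 4) = 8855 subsets S of size 4, where X_S = 1 if the K_4 on S is monochromatic.
For a fixed S, the K_4 on S has C(4, 2) = 6 edges. P[all 6 edges red] = (1/2)^6, and likewise for blue, so P[monochromatic] = 2·(1/2)^6 = 2^{1 − 6} = 1/32.
Summing: E[X] = C(23, 4) · 2^{1 − 6} = 8855 · 1/32 = 8855/32.
Numerically: E[X] ≈ 276.719.

E[X] = C(23,4)·2^(1−C(4,2)) = 8855/32 ≈ 276.719.


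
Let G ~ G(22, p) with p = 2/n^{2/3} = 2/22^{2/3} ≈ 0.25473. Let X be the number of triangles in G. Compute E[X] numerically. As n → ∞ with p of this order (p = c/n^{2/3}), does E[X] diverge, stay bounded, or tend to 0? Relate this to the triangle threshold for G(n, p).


Number of potential triangles: C(22, 3) = 1540.
Each occurs with probability p³ ≈ (0.25473)³ ≈ 1.6528926e-02.
By linearity: E[X] = C(22, 3)·p³ ≈ 1540 · 1.6528926e-02 ≈ 25.45455.
Since α = 2/3 < 1, p = c/n^{2/3} ≫ 1/n is above the triangle threshold p ~ 1/n. Asymptotically E[X] ~ (c³/6)·n^{3(1−α)} = (2³/6)·n^{1} → ∞; triangles are abundant w.h.p.

E[X] ≈ 25.45455; in regime p = Θ(1/n^{2/3}) E[X] diverges (above the triangle threshold p ~ 1/n).


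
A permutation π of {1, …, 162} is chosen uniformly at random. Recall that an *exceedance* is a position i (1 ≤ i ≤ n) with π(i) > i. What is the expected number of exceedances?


Write X = Σ_{i=1}^{162} X_i, where X_i = 1_{π(i) > i}.
For each fixed i, π(i) is uniform over {1, …, 162} (marginal of a uniform permutation), so P[π(i) > i] = (n − i)/n. Summing: Σ_{i=1}^{162} (n − i)/n = (0 + 1 + … + 161)/162 = 162(162 − 1)/(2·162) = (162 − 1)/2.
Hence E[X] = Σ_{i=1}^{162} (162 − i)/162 = 161/2 ≈ 80.50000.

E[X] = 161/2 = 80.50000.


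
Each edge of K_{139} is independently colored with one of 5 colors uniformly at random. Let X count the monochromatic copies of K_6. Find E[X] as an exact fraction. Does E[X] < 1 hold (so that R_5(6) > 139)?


E[X] = C(139, 6) · 5^{1 − 15} = 8979650478 · 5^{−14} = 8979650478/6103515625.
As a reduced fraction: E[X] = 8979650478/6103515625 ≈ 1.471.
Is E[X] < 1? NO.
Since E[X] ≥ 1, the first-moment bound is inconclusive at n = 139; it does NOT by itself certify R_5(6) > 139.

E[X] = 8979650478/6103515625 ≈ 1.471; E[X] ≥ 1; first-moment method inconclusive here.


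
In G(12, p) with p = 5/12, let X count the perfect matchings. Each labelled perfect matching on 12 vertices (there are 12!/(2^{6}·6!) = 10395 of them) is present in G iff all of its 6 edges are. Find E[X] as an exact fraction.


K_12 has 12!/(2^{6}·6!) = 10395 labelled perfect matchings.
For each such perfect matching H, let X_H = 1 if all 6 edges of H are present in G. Then P[X_H = 1] = p^{6} = (5/12)^{6} = 15625/2985984.
By linearity of expectation: E[X] = Σ_H E[X_H] = 10395 · p^{6} = 10395 · 15625/2985984 = 6015625/110592.
Numerically: E[X] ≈ 54.39.

E[X] = 10395 · (5/12)^{6} = 6015625/110592 ≈ 54.39.


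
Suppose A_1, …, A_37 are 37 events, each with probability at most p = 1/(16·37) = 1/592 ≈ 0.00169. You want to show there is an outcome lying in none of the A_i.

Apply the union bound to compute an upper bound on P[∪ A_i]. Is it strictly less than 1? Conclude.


Union bound: P[∪_{i=1}^{37} A_i] ≤ Σ_i P[A_i] ≤ 37·p = 37·(1/592) = 1/16.
Numerically: 1/16 ≈ 0.06250.
Is 1/16 < 1? YES.
Since P[∪ A_i] ≤ 1/16 < 1, the complement has P[∩ A_i^c] ≥ 1 − 1/16 = 15/16 > 0, so some outcome avoids every A_i.

37·p = 1/16 ≈ 0.06250; existence CERTIFIED by the union bound.


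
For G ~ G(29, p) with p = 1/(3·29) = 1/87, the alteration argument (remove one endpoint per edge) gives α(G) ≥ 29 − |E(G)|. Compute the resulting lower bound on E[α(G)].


E[|E(G)|] = C(29, 2)·p = 406 · (1/87) = 14/3.
E[α(G)] ≥ n − E[|E(G)|] = 29 − 14/3 = 73/3.
Numerically: ≈ 24.333333.
(This is only a lower bound; the true E[α(G)] may be larger.)

E[α(G)] ≥ 73/3 ≈ 24.333333.


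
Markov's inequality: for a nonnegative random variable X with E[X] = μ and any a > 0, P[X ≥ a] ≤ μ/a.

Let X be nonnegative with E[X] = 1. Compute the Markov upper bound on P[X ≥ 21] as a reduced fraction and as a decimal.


μ = E[X] = 1, a = 21.
Markov: P[X ≥ 21] ≤ μ/a = (1)/21 = 1/21.
Numerically: ≈ 0.04762.
(Since a = 21 > μ = 1.00000, the bound 1/21 is < 1 and informative.)

P[X ≥ 21] ≤ 1/21 ≈ 0.04762.


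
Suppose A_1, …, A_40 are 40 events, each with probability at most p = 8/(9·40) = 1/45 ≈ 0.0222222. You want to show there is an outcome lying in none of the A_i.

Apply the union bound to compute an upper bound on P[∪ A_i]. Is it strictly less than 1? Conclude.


Union bound: P[∪_{i=1}^{40} A_i] ≤ Σ_i P[A_i] ≤ 40·p = 40·(1/45) = 8/9.
Numerically: 8/9 ≈ 0.8888889.
Is 8/9 < 1? YES.
Since P[∪ A_i] ≤ 8/9 < 1, the complement has P[∩ A_i^c] ≥ 1 − 8/9 = 1/9 > 0, so some outcome avoids every A_i.

40·p = 8/9 ≈ 0.8888889; existence CERTIFIED by the union bound.


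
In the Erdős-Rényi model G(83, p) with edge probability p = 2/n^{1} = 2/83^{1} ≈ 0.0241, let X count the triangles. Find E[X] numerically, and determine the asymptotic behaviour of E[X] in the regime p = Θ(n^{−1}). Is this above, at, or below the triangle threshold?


Number of potential triangles: C(83, 3) = 91881.
Each occurs with probability p³ ≈ (0.0241)³ ≈ 1.39912e-05.
By linearity: E[X] = C(83, 3)·p³ ≈ 91881 · 1.39912e-05 ≈ 1.286.
Here α = 1, so p = 2/n is exactly at the triangle threshold p ~ 1/n. Asymptotically E[X] → c³/6 = 2³/6 = 4/3 ≈ 1.333, a bounded constant. In this regime the triangle count is asymptotically Poisson(c³/6).

E[X] ≈ 1.286; in regime p = Θ(1/n^{1}) E[X] stays bounded (at the triangle threshold p ~ 1/n).


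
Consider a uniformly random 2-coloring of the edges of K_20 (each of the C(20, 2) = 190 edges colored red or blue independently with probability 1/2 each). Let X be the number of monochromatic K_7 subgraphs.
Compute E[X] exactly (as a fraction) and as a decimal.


Let X = Σ_S X_S over the C(20, 7) = 77520 subsets S of size 7, where X_S = 1 if the K_7 on S is monochromatic.
For a fixed S, the K_7 on S has C(7, 2) = 21 edges. P[all 21 edges red] = (1/2)^21, and likewise for blue, so P[monochromatic] = 2·(1/2)^21 = 2^{1 − 21} = 1/1048576.
By linearity of expectation: E[X] = C(20, 7) · 2^{1 − 21} = 77520 · 1/1048576 = 4845/65536.
Numerically: E[X] ≈ 0.073929.

E[X] = C(20,7)·2^(1−C(7,2)) = 4845/65536 ≈ 0.073929.


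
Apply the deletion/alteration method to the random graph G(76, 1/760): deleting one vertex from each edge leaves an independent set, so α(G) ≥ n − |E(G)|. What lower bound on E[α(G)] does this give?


E[|E(G)|] = C(76, 2)·p = 2850 · (1/760) = 15/4.
E[α(G)] ≥ n − E[|E(G)|] = 76 − 15/4 = 289/4.
Numerically: ≈ 72.250000.
(This is only a lower bound; the true E[α(G)] may be larger.)

E[α(G)] ≥ 289/4 ≈ 72.250000.


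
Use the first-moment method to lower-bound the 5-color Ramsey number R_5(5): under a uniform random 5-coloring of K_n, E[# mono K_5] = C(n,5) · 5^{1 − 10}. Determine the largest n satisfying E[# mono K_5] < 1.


We need C(n, 5) · 5^{1 − 10} < 1, i.e. C(n, 5) < 5^{10 − 1} = 1953125.
Check values of n near the boundary:
  n = 44: C(44, 5) = 1086008; 1086008 < 1953125? YES
  n = 45: C(45, 5) = 1221759; 1221759 < 1953125? YES
  n = 46: C(46, 5) = 1370754; 1370754 < 1953125? YES
  n = 47: C(47, 5) = 1533939; 1533939 < 1953125? YES
  n = 48: C(48, 5) = 1712304; 1712304 < 1953125? YES
  n = 49: C(49, 5) = 1906884; 1906884 < 1953125? YES
  n = 50: C(50, 5) = 2118760; 2118760 < 1953125? NO
The largest n with C(n, 5) < 1953125 is n = 49 (where E[X] = 1906884/1953125 ≈ 0.9763). Hence R_5(5) > 49, i.e. R_5(5) ≥ 50.

Largest n = 49; hence R_5(5) > 49.


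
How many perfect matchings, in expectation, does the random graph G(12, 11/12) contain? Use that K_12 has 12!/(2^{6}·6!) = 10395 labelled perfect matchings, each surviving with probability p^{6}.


K_12 has 12!/(2^{6}·6!) = 10395 labelled perfect matchings.
For each such perfect matching H, let X_H = 1 if all 6 edges of H are present in G. Then P[X_H = 1] = p^{6} = (11/12)^{6} = 1771561/2985984.
Summing the indicators: E[X] = Σ_H E[X_H] = 10395 · p^{6} = 10395 · 1771561/2985984 = 682050985/110592.
Numerically: E[X] ≈ 6.17e+03.

E[X] = 10395 · (11/12)^{6} = 682050985/110592 ≈ 6.17e+03.


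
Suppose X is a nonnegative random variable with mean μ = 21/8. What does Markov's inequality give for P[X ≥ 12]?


μ = E[X] = 21/8, a = 12.
Markov: P[X ≥ 12] ≤ μ/a = (21/8)/12 = 7/32.
Numerically: ≈ 0.219.
(Since a = 12 > μ = 2.625, the bound 7/32 is < 1 and informative.)

P[X ≥ 12] ≤ 7/32 ≈ 0.219.


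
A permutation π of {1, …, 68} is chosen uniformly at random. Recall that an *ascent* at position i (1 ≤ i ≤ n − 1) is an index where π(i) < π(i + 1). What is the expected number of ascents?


Write X = Σ X_I over i = 1, …, 67, with X_I the indicator of one ascent.
There are 67 indicators.
For each fixed i, the pair (π(i), π(i+1)) is a uniformly random ordered pair of distinct values from {1, …, 68}; by symmetry P[π(i) < π(i+1)] = 1/2.
By linearity: E[X] = 67 · (1/2) = (68 − 1) · (1/2) = 67/2 ≈ 33.5000.

E[X] = 67/2 = 33.5000.


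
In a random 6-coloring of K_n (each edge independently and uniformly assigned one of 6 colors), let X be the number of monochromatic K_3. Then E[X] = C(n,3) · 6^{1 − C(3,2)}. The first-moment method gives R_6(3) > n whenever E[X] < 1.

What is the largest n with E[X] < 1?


We need C(n, 3) · 6^{1 − 3} < 1, i.e. C(n, 3) < 6^{3 − 1} = 36.
Check values of n near the boundary:
  n = 3: C(3, 3) = 1; 1 < 36? YES
  n = 4: C(4, 3) = 4; 4 < 36? YES
  n = 5: C(5, 3) = 10; 10 < 36? YES
  n = 6: C(6, 3) = 20; 20 < 36? YES
  n = 7: C(7, 3) = 35; 35 < 36? YES
  n = 8: C(8, 3) = 56; 56 < 36? NO
  n = 9: C(9, 3) = 84; 84 < 36? NO
The largest n with C(n, 3) < 36 is n = 7 (where E[X] = 35/36 ≈ 0.9722222). Hence R_6(3) > 7, i.e. R_6(3) ≥ 8.

Largest n = 7; hence R_6(3) > 7.


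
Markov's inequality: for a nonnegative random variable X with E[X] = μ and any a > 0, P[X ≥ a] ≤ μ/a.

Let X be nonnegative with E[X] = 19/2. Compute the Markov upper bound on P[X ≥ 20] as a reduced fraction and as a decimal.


μ = E[X] = 19/2, a = 20.
Markov: P[X ≥ 20] ≤ μ/a = (19/2)/20 = 19/40.
Numerically: ≈ 0.475000.
(Since a = 20 > μ = 9.500000, the bound 19/40 is < 1 and informative.)

P[X ≥ 20] ≤ 19/40 ≈ 0.475000.


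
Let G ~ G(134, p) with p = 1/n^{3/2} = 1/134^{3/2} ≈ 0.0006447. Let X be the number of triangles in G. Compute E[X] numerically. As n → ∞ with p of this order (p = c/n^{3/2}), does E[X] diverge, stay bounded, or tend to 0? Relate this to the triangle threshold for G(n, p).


Number of potential triangles: C(134, 3) = 392084.
Each occurs with probability p³ ≈ (0.0006447)³ ≈ 2.679344e-10.
By linearity: E[X] = C(134, 3)·p³ ≈ 392084 · 2.679344e-10 ≈ 0.0001.
Since α = 3/2 > 1, p = c/n^{3/2} = o(1/n) is below the triangle threshold p ~ 1/n. Asymptotically E[X] ~ (c³/6)·n^{3(1−α)} = (1³/6)·n^{-1.5} → 0, so by Markov's inequality G has no triangles w.h.p.

E[X] ≈ 0.0001; in regime p = Θ(1/n^{3/2}) E[X] tends to 0 (below the triangle threshold p ~ 1/n).
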